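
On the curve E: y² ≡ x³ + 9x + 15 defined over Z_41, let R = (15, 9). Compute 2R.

(20, 6)

tangent at (15, 9): λ = (3·15² + 9)/(2·9) ≡ 28/18. 18⁻¹ ≡ 16 (mod 41) since 18·16 = 288 ≡ 1, so λ ≡ 28·16 ≡ 38.
  x = λ² - 15 - 15 = 1444 - 30 ≡ 20; y = λ·(15 - 20) - 9 ≡ 6. → (20, 6)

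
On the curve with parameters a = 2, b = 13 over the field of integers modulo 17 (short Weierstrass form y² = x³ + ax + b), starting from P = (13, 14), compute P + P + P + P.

Repeated addition: build up to 4P.
2P: tangent at (13, 14): λ = (3·13² + 2)/(2·14) ≡ 16/11. 11⁻¹ ≡ 14 (mod 17) since 11·14 = 154 ≡ 1, so λ ≡ 16·14 ≡ 3.
  x = λ² - 13 - 13 = 9 - 26 ≡ 0; y = λ·(13 - 0) - 14 ≡ 8. → (0, 8)
3P: (0, 8) + (13, 14). λ = (14 - 8)/(13 - 0) ≡ 6/13 mod 17. 13⁻¹ ≡ 4 (mod 17) since 13·4 = 52 ≡ 1, so λ ≡ 7.
  x = λ² - 0 - 13 = 49 - 13 ≡ 2; y = λ·(0 - 2) - 8 ≡ 12. → (2, 12)
4P: (2, 12) + (13, 14). λ = (14 - 12)/(13 - 2) ≡ 2/11 mod 17. 11⁻¹ ≡ 14 (mod 17) since 11·14 = 154 ≡ 1, so λ ≡ 11.
  x = λ² - 2 - 13 = 121 - 15 ≡ 4; y = λ·(2 - 4) - 12 ≡ 0. → (4, 0)

(4, 0)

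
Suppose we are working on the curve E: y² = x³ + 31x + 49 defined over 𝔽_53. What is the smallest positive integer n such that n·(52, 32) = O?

2P: tangent at (52, 32): λ = (3·52² + 31)/(2·32) ≡ 34/11. 11⁻¹ ≡ 29 (mod 53), so λ ≡ 34·29 ≡ 32.
  x = λ² - 52 - 52 = 1024 - 104 ≡ 19; y = λ·(52 - 19) - 32 ≡ 17. → (19, 17)
3P: (19, 17) + (52, 32). λ = (32 - 17)/(52 - 19) ≡ 15/33 mod 53. 33⁻¹ ≡ 45 (mod 53), so λ ≡ 39.
  x = λ² - 19 - 52 = 1521 - 71 ≡ 19; y = λ·(19 - 19) - 17 ≡ 36. → (19, 36)
4P: (19, 36) + (52, 32). λ = (32 - 36)/(52 - 19) ≡ 49/33 mod 53. 33⁻¹ ≡ 45 (mod 53), so λ ≡ 32.
  x = λ² - 19 - 52 = 1024 - 71 ≡ 52; y = λ·(19 - 52) - 36 ≡ 21. → (52, 21)
5P: (52, 21) + (52, 32): same x and y₁ ≡ -y₂, so the sum is O.
5P = O, so the order is 5.

5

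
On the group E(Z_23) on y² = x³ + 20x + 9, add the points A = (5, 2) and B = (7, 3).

(17, 15)

(5, 2) + (7, 3). λ = (3 - 2)/(7 - 5) ≡ 1/2 mod 23. 2⁻¹ ≡ 12 (mod 23), so λ ≡ 12.
  x = λ² - 5 - 7 = 144 - 12 ≡ 17; y = λ·(5 - 17) - 2 ≡ 15. → (17, 15)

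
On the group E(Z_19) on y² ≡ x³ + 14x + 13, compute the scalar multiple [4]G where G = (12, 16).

Double-and-add on 4 = (100)₂. Start with G = (12, 16) for the leading 1-bit.
double: tangent at (12, 16): λ = (3·12² + 14)/(2·16) ≡ 9/13. 13⁻¹ ≡ 3 (mod 19), so λ ≡ 9·3 ≡ 8.
  x = λ² - 12 - 12 = 64 - 24 ≡ 2; y = λ·(12 - 2) - 16 ≡ 7. → (2, 7)
double: tangent at (2, 7): λ = (3·2² + 14)/(2·7) ≡ 7/14. 14⁻¹ ≡ 15 (mod 19), so λ ≡ 7·15 ≡ 10.
  x = λ² - 2 - 2 = 100 - 4 ≡ 1; y = λ·(2 - 1) - 7 ≡ 3. → (1, 3)

(1, 3)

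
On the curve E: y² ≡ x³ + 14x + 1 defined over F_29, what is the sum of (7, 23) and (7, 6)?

The two points share x = 7 and their y-coordinates satisfy 23 + 6 ≡ 0 (mod 29), so they are inverses. Their sum is ∞.

O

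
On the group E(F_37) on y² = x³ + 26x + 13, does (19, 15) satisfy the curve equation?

yes

y² = 15² ≡ 3; x³ + 26x + 13 = 7366 ≡ 3 (mod 37). 3 = 3.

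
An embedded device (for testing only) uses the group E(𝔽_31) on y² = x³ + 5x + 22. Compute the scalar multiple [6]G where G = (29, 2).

Double-and-add on 6 = (110)₂. Start with G = (29, 2) for the leading 1-bit.
double: tangent at (29, 2): λ = (3·29² + 5)/(2·2) ≡ 17/4. 4⁻¹ ≡ 8 (mod 31) since 4·8 = 32 ≡ 1, so λ ≡ 17·8 ≡ 12.
  x = λ² - 29 - 29 = 144 - 58 ≡ 24; y = λ·(29 - 24) - 2 ≡ 27. → (24, 27)
add G: (24, 27) + (29, 2). λ = (2 - 27)/(29 - 24) ≡ 6/5 mod 31. 5⁻¹ ≡ 25 (mod 31), so λ ≡ 26.
  x = λ² - 24 - 29 = 676 - 53 ≡ 3; y = λ·(24 - 3) - 27 ≡ 23. → (3, 23)
double: tangent at (3, 23): λ = (3·3² + 5)/(2·23) ≡ 1/15. 15⁻¹ ≡ 29 (mod 31), so λ ≡ 1·29 ≡ 29.
  x = λ² - 3 - 3 = 841 - 6 ≡ 29; y = λ·(3 - 29) - 23 ≡ 29. → (29, 29)

(29, 29)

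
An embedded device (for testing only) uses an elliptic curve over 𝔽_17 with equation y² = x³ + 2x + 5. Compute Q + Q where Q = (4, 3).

(1, 5)

tangent at (4, 3): λ = (3·4² + 2)/(2·3) ≡ 16/6. 6⁻¹ ≡ 3 (mod 17), so λ ≡ 16·3 ≡ 14.
  x = λ² - 4 - 4 = 196 - 8 ≡ 1; y = λ·(4 - 1) - 3 ≡ 5. → (1, 5)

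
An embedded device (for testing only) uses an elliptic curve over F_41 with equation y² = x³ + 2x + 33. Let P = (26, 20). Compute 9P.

(35, 25)

Double-and-add on 9 = (1001)₂. Start with P = (26, 20) for the leading 1-bit.
double: tangent at (26, 20): λ = (3·26² + 2)/(2·20) ≡ 21/40. 40⁻¹ ≡ 40 (mod 41) since 40·40 = 1600 ≡ 1, so λ ≡ 21·40 ≡ 20.
  x = λ² - 26 - 26 = 400 - 52 ≡ 20; y = λ·(26 - 20) - 20 ≡ 18. → (20, 18)
double: tangent at (20, 18): λ = (3·20² + 2)/(2·18) ≡ 13/36. 36⁻¹ ≡ 8 (mod 41), so λ ≡ 13·8 ≡ 22.
  x = λ² - 20 - 20 = 484 - 40 ≡ 34; y = λ·(20 - 34) - 18 ≡ 2. → (34, 2)
double: tangent at (34, 2): λ = (3·34² + 2)/(2·2) ≡ 26/4. 4⁻¹ ≡ 31 (mod 41), so λ ≡ 26·31 ≡ 27.
  x = λ² - 34 - 34 = 729 - 68 ≡ 5; y = λ·(34 - 5) - 2 ≡ 2. → (5, 2)
add P: (5, 2) + (26, 20). λ = (20 - 2)/(26 - 5) ≡ 18/21 mod 41. 21⁻¹ ≡ 2 (mod 41), so λ ≡ 36.
  x = λ² - 5 - 26 = 1296 - 31 ≡ 35; y = λ·(5 - 35) - 2 ≡ 25. → (35, 25)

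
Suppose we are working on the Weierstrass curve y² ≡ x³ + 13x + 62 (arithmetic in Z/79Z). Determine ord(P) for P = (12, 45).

6

2P: tangent at (12, 45): λ = (3·12² + 13)/(2·45) ≡ 50/11. 11⁻¹ ≡ 36 (mod 79) since 11·36 = 396 ≡ 1, so λ ≡ 50·36 ≡ 62.
  x = λ² - 12 - 12 = 3844 - 24 ≡ 28; y = λ·(12 - 28) - 45 ≡ 69. → (28, 69)
3P: (28, 69) + (12, 45). λ = (45 - 69)/(12 - 28) ≡ 55/63 mod 79. 63⁻¹ ≡ 74 (mod 79) since 63·74 = 4662 ≡ 1, so λ ≡ 41.
  x = λ² - 28 - 12 = 1681 - 40 ≡ 61; y = λ·(28 - 61) - 69 ≡ 0. → (61, 0)
4P: (61, 0) + (12, 45). λ = (45 - 0)/(12 - 61) ≡ 45/30 mod 79. 30⁻¹ ≡ 29 (mod 79), so λ ≡ 41.
  x = λ² - 61 - 12 = 1681 - 73 ≡ 28; y = λ·(61 - 28) - 0 ≡ 10. → (28, 10)
5P: (28, 10) + (12, 45). λ = (45 - 10)/(12 - 28) ≡ 35/63 mod 79. 63⁻¹ ≡ 74 (mod 79) since 63·74 = 4662 ≡ 1, so λ ≡ 62.
  x = λ² - 28 - 12 = 3844 - 40 ≡ 12; y = λ·(28 - 12) - 10 ≡ 34. → (12, 34)
6P: (12, 34) + (12, 45): same x and y₁ ≡ -y₂, so the sum is the point at infinity.
6P = the point at infinity, so the order is 6.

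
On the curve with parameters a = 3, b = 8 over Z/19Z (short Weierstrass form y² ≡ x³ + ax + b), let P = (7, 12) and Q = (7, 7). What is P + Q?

The two points share x = 7 and their y-coordinates satisfy 12 + 7 ≡ 0 (mod 19), so they are inverses. Their sum is the point at infinity.

O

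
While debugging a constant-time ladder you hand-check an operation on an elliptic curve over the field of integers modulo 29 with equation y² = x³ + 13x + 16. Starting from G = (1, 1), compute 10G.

Double-and-add on 10 = (1010)₂. Start with G = (1, 1) for the leading 1-bit.
double: tangent at (1, 1): λ = (3·1² + 13)/(2·1) ≡ 16/2. 2⁻¹ ≡ 15 (mod 29), so λ ≡ 16·15 ≡ 8.
  x = λ² - 1 - 1 = 64 - 2 ≡ 4; y = λ·(1 - 4) - 1 ≡ 4. → (4, 4)
double: tangent at (4, 4): λ = (3·4² + 13)/(2·4) ≡ 3/8. 8⁻¹ ≡ 11 (mod 29) since 8·11 = 88 ≡ 1, so λ ≡ 3·11 ≡ 4.
  x = λ² - 4 - 4 = 16 - 8 ≡ 8; y = λ·(4 - 8) - 4 ≡ 9. → (8, 9)
add G: (8, 9) + (1, 1). λ = (1 - 9)/(1 - 8) ≡ 21/22 mod 29. 22⁻¹ ≡ 4 (mod 29) since 22·4 = 88 ≡ 1, so λ ≡ 26.
  x = λ² - 8 - 1 = 676 - 9 ≡ 0; y = λ·(8 - 0) - 9 ≡ 25. → (0, 25)
double: tangent at (0, 25): λ = (3·0² + 13)/(2·25) ≡ 13/21. 21⁻¹ ≡ 18 (mod 29), so λ ≡ 13·18 ≡ 2.
  x = λ² - 0 - 0 = 4 - 0 ≡ 4; y = λ·(0 - 4) - 25 ≡ 25. → (4, 25)

(4, 25)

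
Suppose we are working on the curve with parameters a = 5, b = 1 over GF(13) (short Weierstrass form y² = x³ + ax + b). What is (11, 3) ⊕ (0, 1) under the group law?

(3, 2)

(11, 3) + (0, 1). λ = (1 - 3)/(0 - 11) ≡ 11/2 mod 13. 2⁻¹ ≡ 7 (mod 13) since 2·7 = 14 ≡ 1, so λ ≡ 12.
  x = λ² - 11 - 0 = 144 - 11 ≡ 3; y = λ·(11 - 3) - 3 ≡ 2. → (3, 2)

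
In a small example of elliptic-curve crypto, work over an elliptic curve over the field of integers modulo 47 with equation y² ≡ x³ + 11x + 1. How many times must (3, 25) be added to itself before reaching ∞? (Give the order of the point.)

2P: tangent at (3, 25): λ = (3·3² + 11)/(2·25) ≡ 38/3. 3⁻¹ ≡ 16 (mod 47), so λ ≡ 38·16 ≡ 44.
  x = λ² - 3 - 3 = 1936 - 6 ≡ 3; y = λ·(3 - 3) - 25 ≡ 22. → (3, 22)
3P: (3, 22) + (3, 25): same x and y₁ ≡ -y₂, so the sum is ∞.
3P = ∞, so the order is 3.

3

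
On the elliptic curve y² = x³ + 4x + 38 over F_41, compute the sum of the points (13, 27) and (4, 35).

(1, 17)

(13, 27) + (4, 35). λ = (35 - 27)/(4 - 13) ≡ 8/32 mod 41. 32⁻¹ ≡ 9 (mod 41), so λ ≡ 31.
  x = λ² - 13 - 4 = 961 - 17 ≡ 1; y = λ·(13 - 1) - 27 ≡ 17. → (1, 17)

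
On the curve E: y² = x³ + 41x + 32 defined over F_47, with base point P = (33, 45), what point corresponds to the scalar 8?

(15, 11)

Repeated addition: build up to 8P.
2P: tangent at (33, 45): λ = (3·33² + 41)/(2·45) ≡ 18/43. 43⁻¹ ≡ 35 (mod 47) since 43·35 = 1505 ≡ 1, so λ ≡ 18·35 ≡ 19.
  x = λ² - 33 - 33 = 361 - 66 ≡ 13; y = λ·(33 - 13) - 45 ≡ 6. → (13, 6)
3P: (13, 6) + (33, 45). λ = (45 - 6)/(33 - 13) ≡ 39/20 mod 47. 20⁻¹ ≡ 40 (mod 47) since 20·40 = 800 ≡ 1, so λ ≡ 9.
  x = λ² - 13 - 33 = 81 - 46 ≡ 35; y = λ·(13 - 35) - 6 ≡ 31. → (35, 31)
4P: (35, 31) + (33, 45). λ = (45 - 31)/(33 - 35) ≡ 14/45 mod 47. 45⁻¹ ≡ 23 (mod 47), so λ ≡ 40.
  x = λ² - 35 - 33 = 1600 - 68 ≡ 28; y = λ·(35 - 28) - 31 ≡ 14. → (28, 14)
5P: (28, 14) + (33, 45). λ = (45 - 14)/(33 - 28) ≡ 31/5 mod 47. 5⁻¹ ≡ 19 (mod 47), so λ ≡ 25.
  x = λ² - 28 - 33 = 625 - 61 ≡ 0; y = λ·(28 - 0) - 14 ≡ 28. → (0, 28)
6P: (0, 28) + (33, 45). λ = (45 - 28)/(33 - 0) ≡ 17/33 mod 47. 33⁻¹ ≡ 10 (mod 47) since 33·10 = 330 ≡ 1, so λ ≡ 29.
  x = λ² - 0 - 33 = 841 - 33 ≡ 9; y = λ·(0 - 9) - 28 ≡ 40. → (9, 40)
7P: (9, 40) + (33, 45). λ = (45 - 40)/(33 - 9) ≡ 5/24 mod 47. 24⁻¹ ≡ 2 (mod 47) since 24·2 = 48 ≡ 1, so λ ≡ 10.
  x = λ² - 9 - 33 = 100 - 42 ≡ 11; y = λ·(9 - 11) - 40 ≡ 34. → (11, 34)
8P: (11, 34) + (33, 45). λ = (45 - 34)/(33 - 11) ≡ 11/22 mod 47. 22⁻¹ ≡ 15 (mod 47), so λ ≡ 24.
  x = λ² - 11 - 33 = 576 - 44 ≡ 15; y = λ·(11 - 15) - 34 ≡ 11. → (15, 11)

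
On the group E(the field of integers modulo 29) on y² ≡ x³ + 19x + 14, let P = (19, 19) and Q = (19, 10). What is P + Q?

O

The two points share x = 19 and their y-coordinates satisfy 19 + 10 ≡ 0 (mod 29), so they are inverses. Their sum is the point at infinity.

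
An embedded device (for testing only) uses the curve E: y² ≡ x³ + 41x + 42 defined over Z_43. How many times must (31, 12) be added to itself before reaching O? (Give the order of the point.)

12

2P: tangent at (31, 12): λ = (3·31² + 41)/(2·12) ≡ 0/24. 24⁻¹ ≡ 9 (mod 43) since 24·9 = 216 ≡ 1, so λ ≡ 0·9 ≡ 0.
  x = λ² - 31 - 31 = 0 - 62 ≡ 24; y = λ·(31 - 24) - 12 ≡ 31. → (24, 31)
3P: (24, 31) + (31, 12). λ = (12 - 31)/(31 - 24) ≡ 24/7 mod 43. 7⁻¹ ≡ 37 (mod 43), so λ ≡ 28.
  x = λ² - 24 - 31 = 784 - 55 ≡ 41; y = λ·(24 - 41) - 31 ≡ 9. → (41, 9)
4P: (41, 9) + (31, 12). λ = (12 - 9)/(31 - 41) ≡ 3/33 mod 43. 33⁻¹ ≡ 30 (mod 43), so λ ≡ 4.
  x = λ² - 41 - 31 = 16 - 72 ≡ 30; y = λ·(41 - 30) - 9 ≡ 35. → (30, 35)
5P: (30, 35) + (31, 12). λ = (12 - 35)/(31 - 30) ≡ 20/1 mod 43. 1⁻¹ ≡ 1 (mod 43), so λ ≡ 20.
  x = λ² - 30 - 31 = 400 - 61 ≡ 38; y = λ·(30 - 38) - 35 ≡ 20. → (38, 20)
6P: (38, 20) + (31, 12). λ = (12 - 20)/(31 - 38) ≡ 35/36 mod 43. 36⁻¹ ≡ 6 (mod 43) since 36·6 = 216 ≡ 1, so λ ≡ 38.
  x = λ² - 38 - 31 = 1444 - 69 ≡ 42; y = λ·(38 - 42) - 20 ≡ 0. → (42, 0)
7P: (42, 0) + (31, 12). λ = (12 - 0)/(31 - 42) ≡ 12/32 mod 43. 32⁻¹ ≡ 39 (mod 43), so λ ≡ 38.
  x = λ² - 42 - 31 = 1444 - 73 ≡ 38; y = λ·(42 - 38) - 0 ≡ 23. → (38, 23)
8P: (38, 23) + (31, 12). λ = (12 - 23)/(31 - 38) ≡ 32/36 mod 43. 36⁻¹ ≡ 6 (mod 43) since 36·6 = 216 ≡ 1, so λ ≡ 20.
  x = λ² - 38 - 31 = 400 - 69 ≡ 30; y = λ·(38 - 30) - 23 ≡ 8. → (30, 8)
9P: (30, 8) + (31, 12). λ = (12 - 8)/(31 - 30) ≡ 4/1 mod 43. 1⁻¹ ≡ 1 (mod 43) since 1·1 = 1 ≡ 1, so λ ≡ 4.
  x = λ² - 30 - 31 = 16 - 61 ≡ 41; y = λ·(30 - 41) - 8 ≡ 34. → (41, 34)
10P: (41, 34) + (31, 12). λ = (12 - 34)/(31 - 41) ≡ 21/33 mod 43. 33⁻¹ ≡ 30 (mod 43), so λ ≡ 28.
  x = λ² - 41 - 31 = 784 - 72 ≡ 24; y = λ·(41 - 24) - 34 ≡ 12. → (24, 12)
11P: (24, 12) + (31, 12). λ = (12 - 12)/(31 - 24) ≡ 0/7 mod 43. 7⁻¹ ≡ 37 (mod 43) since 7·37 = 259 ≡ 1, so λ ≡ 0.
  x = λ² - 24 - 31 = 0 - 55 ≡ 31; y = λ·(24 - 31) - 12 ≡ 31. → (31, 31)
12P: (31, 31) + (31, 12): same x and y₁ ≡ -y₂, so the sum is O.
12P = O, so the order is 12.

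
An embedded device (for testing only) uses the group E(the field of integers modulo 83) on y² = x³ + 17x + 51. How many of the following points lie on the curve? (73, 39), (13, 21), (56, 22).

0

(73, 39): 39² ≡ 27, rhs ≡ 43 → off.
(13, 21): 21² ≡ 26, rhs ≡ 62 → off.
(56, 22): 22² ≡ 69, rhs ≡ 78 → off.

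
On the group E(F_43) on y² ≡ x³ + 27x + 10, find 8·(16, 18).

Write Q = (16, 18).
Double-and-add on 8 = (1000)₂. Start with Q = (16, 18) for the leading 1-bit.
double: tangent at (16, 18): λ = (3·16² + 27)/(2·18) ≡ 21/36. 36⁻¹ ≡ 6 (mod 43), so λ ≡ 21·6 ≡ 40.
  x = λ² - 16 - 16 = 1600 - 32 ≡ 20; y = λ·(16 - 20) - 18 ≡ 37. → (20, 37)
double: tangent at (20, 37): λ = (3·20² + 27)/(2·37) ≡ 23/31. 31⁻¹ ≡ 25 (mod 43), so λ ≡ 23·25 ≡ 16.
  x = λ² - 20 - 20 = 256 - 40 ≡ 1; y = λ·(20 - 1) - 37 ≡ 9. → (1, 9)
double: tangent at (1, 9): λ = (3·1² + 27)/(2·9) ≡ 30/18. 18⁻¹ ≡ 12 (mod 43), so λ ≡ 30·12 ≡ 16.
  x = λ² - 1 - 1 = 256 - 2 ≡ 39; y = λ·(1 - 39) - 9 ≡ 28. → (39, 28)

(39, 28)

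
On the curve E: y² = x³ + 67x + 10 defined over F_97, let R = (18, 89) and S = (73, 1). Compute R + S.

(59, 93)

(18, 89) + (73, 1). λ = (1 - 89)/(73 - 18) ≡ 9/55 mod 97. 55⁻¹ ≡ 30 (mod 97) since 55·30 = 1650 ≡ 1, so λ ≡ 76.
  x = λ² - 18 - 73 = 5776 - 91 ≡ 59; y = λ·(18 - 59) - 89 ≡ 93. → (59, 93)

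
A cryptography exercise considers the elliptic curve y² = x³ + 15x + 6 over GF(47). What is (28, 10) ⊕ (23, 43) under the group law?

(28, 10) + (23, 43). λ = (43 - 10)/(23 - 28) ≡ 33/42 mod 47. 42⁻¹ ≡ 28 (mod 47), so λ ≡ 31.
  x = λ² - 28 - 23 = 961 - 51 ≡ 17; y = λ·(28 - 17) - 10 ≡ 2. → (17, 2)

(17, 2)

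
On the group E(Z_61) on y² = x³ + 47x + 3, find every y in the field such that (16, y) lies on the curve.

none

x³ + 47x + 3 = 4851 ≡ 32 (mod 61).
32 is a non-residue mod 61; no y exists.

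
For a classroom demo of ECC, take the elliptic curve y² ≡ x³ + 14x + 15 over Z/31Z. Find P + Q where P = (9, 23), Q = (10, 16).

(30, 0)

(9, 23) + (10, 16). λ = (16 - 23)/(10 - 9) ≡ 24/1 mod 31. 1⁻¹ ≡ 1 (mod 31), so λ ≡ 24.
  x = λ² - 9 - 10 = 576 - 19 ≡ 30; y = λ·(9 - 30) - 23 ≡ 0. → (30, 0)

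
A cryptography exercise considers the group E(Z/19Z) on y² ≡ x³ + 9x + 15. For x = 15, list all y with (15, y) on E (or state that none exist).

x³ + 9x + 15 = 3525 ≡ 10 (mod 19).
10 is a non-residue mod 19; no y exists.

none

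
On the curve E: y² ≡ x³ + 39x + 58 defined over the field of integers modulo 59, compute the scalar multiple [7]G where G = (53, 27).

Repeated addition: build up to 7G.
2G: tangent at (53, 27): λ = (3·53² + 39)/(2·27) ≡ 29/54. 54⁻¹ ≡ 47 (mod 59) since 54·47 = 2538 ≡ 1, so λ ≡ 29·47 ≡ 6.
  x = λ² - 53 - 53 = 36 - 106 ≡ 48; y = λ·(53 - 48) - 27 ≡ 3. → (48, 3)
3G: (48, 3) + (53, 27). λ = (27 - 3)/(53 - 48) ≡ 24/5 mod 59. 5⁻¹ ≡ 12 (mod 59), so λ ≡ 52.
  x = λ² - 48 - 53 = 2704 - 101 ≡ 7; y = λ·(48 - 7) - 3 ≡ 5. → (7, 5)
4G: (7, 5) + (53, 27). λ = (27 - 5)/(53 - 7) ≡ 22/46 mod 59. 46⁻¹ ≡ 9 (mod 59) since 46·9 = 414 ≡ 1, so λ ≡ 21.
  x = λ² - 7 - 53 = 441 - 60 ≡ 27; y = λ·(7 - 27) - 5 ≡ 47. → (27, 47)
5G: (27, 47) + (53, 27). λ = (27 - 47)/(53 - 27) ≡ 39/26 mod 59. 26⁻¹ ≡ 25 (mod 59) since 26·25 = 650 ≡ 1, so λ ≡ 31.
  x = λ² - 27 - 53 = 961 - 80 ≡ 55; y = λ·(27 - 55) - 47 ≡ 29. → (55, 29)
6G: (55, 29) + (53, 27). λ = (27 - 29)/(53 - 55) ≡ 57/57 mod 59. 57⁻¹ ≡ 29 (mod 59), so λ ≡ 1.
  x = λ² - 55 - 53 = 1 - 108 ≡ 11; y = λ·(55 - 11) - 29 ≡ 15. → (11, 15)
7G: (11, 15) + (53, 27). λ = (27 - 15)/(53 - 11) ≡ 12/42 mod 59. 42⁻¹ ≡ 52 (mod 59), so λ ≡ 34.
  x = λ² - 11 - 53 = 1156 - 64 ≡ 30; y = λ·(11 - 30) - 15 ≡ 47. → (30, 47)

(30, 47)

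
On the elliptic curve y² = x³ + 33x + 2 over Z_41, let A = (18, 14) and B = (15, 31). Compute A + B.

(31, 5)

(18, 14) + (15, 31). λ = (31 - 14)/(15 - 18) ≡ 17/38 mod 41. 38⁻¹ ≡ 27 (mod 41), so λ ≡ 8.
  x = λ² - 18 - 15 = 64 - 33 ≡ 31; y = λ·(18 - 31) - 14 ≡ 5. → (31, 5)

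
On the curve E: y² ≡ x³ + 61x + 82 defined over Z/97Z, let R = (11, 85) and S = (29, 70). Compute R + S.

(55, 81)

(11, 85) + (29, 70). λ = (70 - 85)/(29 - 11) ≡ 82/18 mod 97. 18⁻¹ ≡ 27 (mod 97), so λ ≡ 80.
  x = λ² - 11 - 29 = 6400 - 40 ≡ 55; y = λ·(11 - 55) - 85 ≡ 81. → (55, 81)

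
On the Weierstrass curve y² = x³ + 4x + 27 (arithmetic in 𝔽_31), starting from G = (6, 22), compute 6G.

(20, 27)

Double-and-add on 6 = (110)₂. Start with G = (6, 22) for the leading 1-bit.
double: tangent at (6, 22): λ = (3·6² + 4)/(2·22) ≡ 19/13. 13⁻¹ ≡ 12 (mod 31), so λ ≡ 19·12 ≡ 11.
  x = λ² - 6 - 6 = 121 - 12 ≡ 16; y = λ·(6 - 16) - 22 ≡ 23. → (16, 23)
add G: (16, 23) + (6, 22). λ = (22 - 23)/(6 - 16) ≡ 30/21 mod 31. 21⁻¹ ≡ 3 (mod 31), so λ ≡ 28.
  x = λ² - 16 - 6 = 784 - 22 ≡ 18; y = λ·(16 - 18) - 23 ≡ 14. → (18, 14)
double: tangent at (18, 14): λ = (3·18² + 4)/(2·14) ≡ 15/28. 28⁻¹ ≡ 10 (mod 31) since 28·10 = 280 ≡ 1, so λ ≡ 15·10 ≡ 26.
  x = λ² - 18 - 18 = 676 - 36 ≡ 20; y = λ·(18 - 20) - 14 ≡ 27. → (20, 27)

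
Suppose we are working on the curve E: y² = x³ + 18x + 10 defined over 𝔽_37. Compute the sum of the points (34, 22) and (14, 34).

(16, 19)

(34, 22) + (14, 34). λ = (34 - 22)/(14 - 34) ≡ 12/17 mod 37. 17⁻¹ ≡ 24 (mod 37), so λ ≡ 29.
  x = λ² - 34 - 14 = 841 - 48 ≡ 16; y = λ·(34 - 16) - 22 ≡ 19. → (16, 19)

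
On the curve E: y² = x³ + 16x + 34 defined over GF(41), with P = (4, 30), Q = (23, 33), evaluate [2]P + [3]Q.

(14, 38)

First 2P:
Repeated addition: build up to 2P.
2P: tangent at (4, 30): λ = (3·4² + 16)/(2·30) ≡ 23/19. 19⁻¹ ≡ 13 (mod 41) since 19·13 = 247 ≡ 1, so λ ≡ 23·13 ≡ 12.
  x = λ² - 4 - 4 = 144 - 8 ≡ 13; y = λ·(4 - 13) - 30 ≡ 26. → (13, 26)
2P = (13, 26).
Next 3Q:
Repeated addition: build up to 3Q.
2Q: tangent at (23, 33): λ = (3·23² + 16)/(2·33) ≡ 4/25. 25⁻¹ ≡ 23 (mod 41) since 25·23 = 575 ≡ 1, so λ ≡ 4·23 ≡ 10.
  x = λ² - 23 - 23 = 100 - 46 ≡ 13; y = λ·(23 - 13) - 33 ≡ 26. → (13, 26)
3Q: (13, 26) + (23, 33). λ = (33 - 26)/(23 - 13) ≡ 7/10 mod 41. 10⁻¹ ≡ 37 (mod 41), so λ ≡ 13.
  x = λ² - 13 - 23 = 169 - 36 ≡ 10; y = λ·(13 - 10) - 26 ≡ 13. → (10, 13)
3Q = (10, 13).
Finally 2P + 3Q:
(13, 26) + (10, 13). λ = (13 - 26)/(10 - 13) ≡ 28/38 mod 41. 38⁻¹ ≡ 27 (mod 41), so λ ≡ 18.
  x = λ² - 13 - 10 = 324 - 23 ≡ 14; y = λ·(13 - 14) - 26 ≡ 38. → (14, 38)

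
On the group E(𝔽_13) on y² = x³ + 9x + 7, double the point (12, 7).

(3, 10)

tangent at (12, 7): λ = (3·12² + 9)/(2·7) ≡ 12/1. 1⁻¹ ≡ 1 (mod 13) since 1·1 = 1 ≡ 1, so λ ≡ 12·1 ≡ 12.
  x = λ² - 12 - 12 = 144 - 24 ≡ 3; y = λ·(12 - 3) - 7 ≡ 10. → (3, 10)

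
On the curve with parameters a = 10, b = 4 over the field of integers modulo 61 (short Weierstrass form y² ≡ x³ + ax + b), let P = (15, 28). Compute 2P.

(12, 49)

tangent at (15, 28): λ = (3·15² + 10)/(2·28) ≡ 14/56. 56⁻¹ ≡ 12 (mod 61), so λ ≡ 14·12 ≡ 46.
  x = λ² - 15 - 15 = 2116 - 30 ≡ 12; y = λ·(15 - 12) - 28 ≡ 49. → (12, 49)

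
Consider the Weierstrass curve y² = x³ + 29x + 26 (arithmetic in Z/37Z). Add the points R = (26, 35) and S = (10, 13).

(0, 10)

(26, 35) + (10, 13). λ = (13 - 35)/(10 - 26) ≡ 15/21 mod 37. 21⁻¹ ≡ 30 (mod 37) since 21·30 = 630 ≡ 1, so λ ≡ 6.
  x = λ² - 26 - 10 = 36 - 36 ≡ 0; y = λ·(26 - 0) - 35 ≡ 10. → (0, 10)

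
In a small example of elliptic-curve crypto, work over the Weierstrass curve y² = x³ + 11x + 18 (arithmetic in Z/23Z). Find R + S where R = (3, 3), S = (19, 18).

(3, 3) + (19, 18). λ = (18 - 3)/(19 - 3) ≡ 15/16 mod 23. 16⁻¹ ≡ 13 (mod 23) since 16·13 = 208 ≡ 1, so λ ≡ 11.
  x = λ² - 3 - 19 = 121 - 22 ≡ 7; y = λ·(3 - 7) - 3 ≡ 22. → (7, 22)

(7, 22)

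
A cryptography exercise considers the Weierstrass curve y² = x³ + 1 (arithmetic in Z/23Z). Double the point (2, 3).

tangent at (2, 3): λ = (3·2² + 0)/(2·3) ≡ 12/6. 6⁻¹ ≡ 4 (mod 23), so λ ≡ 12·4 ≡ 2.
  x = λ² - 2 - 2 = 4 - 4 ≡ 0; y = λ·(2 - 0) - 3 ≡ 1. → (0, 1)

(0, 1)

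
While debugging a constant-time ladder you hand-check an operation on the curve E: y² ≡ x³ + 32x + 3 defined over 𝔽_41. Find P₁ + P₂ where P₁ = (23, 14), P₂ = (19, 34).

(23, 14) + (19, 34). λ = (34 - 14)/(19 - 23) ≡ 20/37 mod 41. 37⁻¹ ≡ 10 (mod 41) since 37·10 = 370 ≡ 1, so λ ≡ 36.
  x = λ² - 23 - 19 = 1296 - 42 ≡ 24; y = λ·(23 - 24) - 14 ≡ 32. → (24, 32)

(24, 32)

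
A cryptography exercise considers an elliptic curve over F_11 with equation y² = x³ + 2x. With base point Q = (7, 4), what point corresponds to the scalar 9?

Double-and-add on 9 = (1001)₂. Start with Q = (7, 4) for the leading 1-bit.
double: tangent at (7, 4): λ = (3·7² + 2)/(2·4) ≡ 6/8. 8⁻¹ ≡ 7 (mod 11), so λ ≡ 6·7 ≡ 9.
  x = λ² - 7 - 7 = 81 - 14 ≡ 1; y = λ·(7 - 1) - 4 ≡ 6. → (1, 6)
double: tangent at (1, 6): λ = (3·1² + 2)/(2·6) ≡ 5/1. 1⁻¹ ≡ 1 (mod 11) since 1·1 = 1 ≡ 1, so λ ≡ 5·1 ≡ 5.
  x = λ² - 1 - 1 = 25 - 2 ≡ 1; y = λ·(1 - 1) - 6 ≡ 5. → (1, 5)
double: tangent at (1, 5): λ = (3·1² + 2)/(2·5) ≡ 5/10. 10⁻¹ ≡ 10 (mod 11), so λ ≡ 5·10 ≡ 6.
  x = λ² - 1 - 1 = 36 - 2 ≡ 1; y = λ·(1 - 1) - 5 ≡ 6. → (1, 6)
add Q: (1, 6) + (7, 4). λ = (4 - 6)/(7 - 1) ≡ 9/6 mod 11. 6⁻¹ ≡ 2 (mod 11), so λ ≡ 7.
  x = λ² - 1 - 7 = 49 - 8 ≡ 8; y = λ·(1 - 8) - 6 ≡ 0. → (8, 0)

(8, 0)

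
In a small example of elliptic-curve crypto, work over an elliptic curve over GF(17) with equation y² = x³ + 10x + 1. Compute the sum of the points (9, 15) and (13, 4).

(10, 9)

(9, 15) + (13, 4). λ = (4 - 15)/(13 - 9) ≡ 6/4 mod 17. 4⁻¹ ≡ 13 (mod 17), so λ ≡ 10.
  x = λ² - 9 - 13 = 100 - 22 ≡ 10; y = λ·(9 - 10) - 15 ≡ 9. → (10, 9)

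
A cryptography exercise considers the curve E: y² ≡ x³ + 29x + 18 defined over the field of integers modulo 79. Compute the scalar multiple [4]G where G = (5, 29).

(72, 5)

Repeated addition: build up to 4G.
2G: tangent at (5, 29): λ = (3·5² + 29)/(2·29) ≡ 25/58. 58⁻¹ ≡ 15 (mod 79), so λ ≡ 25·15 ≡ 59.
  x = λ² - 5 - 5 = 3481 - 10 ≡ 74; y = λ·(5 - 74) - 29 ≡ 8. → (74, 8)
3G: (74, 8) + (5, 29). λ = (29 - 8)/(5 - 74) ≡ 21/10 mod 79. 10⁻¹ ≡ 8 (mod 79), so λ ≡ 10.
  x = λ² - 74 - 5 = 100 - 79 ≡ 21; y = λ·(74 - 21) - 8 ≡ 48. → (21, 48)
4G: (21, 48) + (5, 29). λ = (29 - 48)/(5 - 21) ≡ 60/63 mod 79. 63⁻¹ ≡ 74 (mod 79) since 63·74 = 4662 ≡ 1, so λ ≡ 16.
  x = λ² - 21 - 5 = 256 - 26 ≡ 72; y = λ·(21 - 72) - 48 ≡ 5. → (72, 5)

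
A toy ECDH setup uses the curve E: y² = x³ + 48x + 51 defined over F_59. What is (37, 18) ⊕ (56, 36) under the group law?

(46, 48)

(37, 18) + (56, 36). λ = (36 - 18)/(56 - 37) ≡ 18/19 mod 59. 19⁻¹ ≡ 28 (mod 59), so λ ≡ 32.
  x = λ² - 37 - 56 = 1024 - 93 ≡ 46; y = λ·(37 - 46) - 18 ≡ 48. → (46, 48)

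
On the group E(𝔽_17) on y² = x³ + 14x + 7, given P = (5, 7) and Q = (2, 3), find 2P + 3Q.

(4, 5)

First 2P:
Repeated addition: build up to 2P.
2P: tangent at (5, 7): λ = (3·5² + 14)/(2·7) ≡ 4/14. 14⁻¹ ≡ 11 (mod 17), so λ ≡ 4·11 ≡ 10.
  x = λ² - 5 - 5 = 100 - 10 ≡ 5; y = λ·(5 - 5) - 7 ≡ 10. → (5, 10)
2P = (5, 10).
Next 3Q:
Repeated addition: build up to 3Q.
2Q: tangent at (2, 3): λ = (3·2² + 14)/(2·3) ≡ 9/6. 6⁻¹ ≡ 3 (mod 17), so λ ≡ 9·3 ≡ 10.
  x = λ² - 2 - 2 = 100 - 4 ≡ 11; y = λ·(2 - 11) - 3 ≡ 9. → (11, 9)
3Q: (11, 9) + (2, 3). λ = (3 - 9)/(2 - 11) ≡ 11/8 mod 17. 8⁻¹ ≡ 15 (mod 17), so λ ≡ 12.
  x = λ² - 11 - 2 = 144 - 13 ≡ 12; y = λ·(11 - 12) - 9 ≡ 13. → (12, 13)
3Q = (12, 13).
Finally 2P + 3Q:
(5, 10) + (12, 13). λ = (13 - 10)/(12 - 5) ≡ 3/7 mod 17. 7⁻¹ ≡ 5 (mod 17) since 7·5 = 35 ≡ 1, so λ ≡ 15.
  x = λ² - 5 - 12 = 225 - 17 ≡ 4; y = λ·(5 - 4) - 10 ≡ 5. → (4, 5)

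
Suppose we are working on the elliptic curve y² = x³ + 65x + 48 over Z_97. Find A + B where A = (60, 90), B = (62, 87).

(50, 89)

(60, 90) + (62, 87). λ = (87 - 90)/(62 - 60) ≡ 94/2 mod 97. 2⁻¹ ≡ 49 (mod 97) since 2·49 = 98 ≡ 1, so λ ≡ 47.
  x = λ² - 60 - 62 = 2209 - 122 ≡ 50; y = λ·(60 - 50) - 90 ≡ 89. → (50, 89)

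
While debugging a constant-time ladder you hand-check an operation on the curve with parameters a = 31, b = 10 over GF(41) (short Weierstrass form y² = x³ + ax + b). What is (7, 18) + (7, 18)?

(25, 16)

tangent at (7, 18): λ = (3·7² + 31)/(2·18) ≡ 14/36. 36⁻¹ ≡ 8 (mod 41), so λ ≡ 14·8 ≡ 30.
  x = λ² - 7 - 7 = 900 - 14 ≡ 25; y = λ·(7 - 25) - 18 ≡ 16. → (25, 16)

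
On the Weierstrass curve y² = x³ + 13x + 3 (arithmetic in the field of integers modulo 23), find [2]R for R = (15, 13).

tangent at (15, 13): λ = (3·15² + 13)/(2·13) ≡ 21/3. 3⁻¹ ≡ 8 (mod 23) since 3·8 = 24 ≡ 1, so λ ≡ 21·8 ≡ 7.
  x = λ² - 15 - 15 = 49 - 30 ≡ 19; y = λ·(15 - 19) - 13 ≡ 5. → (19, 5)

(19, 5)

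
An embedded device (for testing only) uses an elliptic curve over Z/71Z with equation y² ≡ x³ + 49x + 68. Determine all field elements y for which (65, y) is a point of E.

x³ + 49x + 68 = 277878 ≡ 55 (mod 71).
55 is a non-residue mod 71; no y exists.

none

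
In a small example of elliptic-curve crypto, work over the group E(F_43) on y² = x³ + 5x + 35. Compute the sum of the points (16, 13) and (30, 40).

(16, 13) + (30, 40). λ = (40 - 13)/(30 - 16) ≡ 27/14 mod 43. 14⁻¹ ≡ 40 (mod 43) since 14·40 = 560 ≡ 1, so λ ≡ 5.
  x = λ² - 16 - 30 = 25 - 46 ≡ 22; y = λ·(16 - 22) - 13 ≡ 0. → (22, 0)

(22, 0)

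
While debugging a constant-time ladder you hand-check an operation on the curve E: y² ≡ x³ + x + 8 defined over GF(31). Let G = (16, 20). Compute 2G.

(27, 8)

tangent at (16, 20): λ = (3·16² + 1)/(2·20) ≡ 25/9. 9⁻¹ ≡ 7 (mod 31), so λ ≡ 25·7 ≡ 20.
  x = λ² - 16 - 16 = 400 - 32 ≡ 27; y = λ·(16 - 27) - 20 ≡ 8. → (27, 8)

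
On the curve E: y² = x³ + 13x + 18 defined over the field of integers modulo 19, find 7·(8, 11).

Write P = (8, 11).
Double-and-add on 7 = (111)₂. Start with P = (8, 11) for the leading 1-bit.
double: tangent at (8, 11): λ = (3·8² + 13)/(2·11) ≡ 15/3. 3⁻¹ ≡ 13 (mod 19) since 3·13 = 39 ≡ 1, so λ ≡ 15·13 ≡ 5.
  x = λ² - 8 - 8 = 25 - 16 ≡ 9; y = λ·(8 - 9) - 11 ≡ 3. → (9, 3)
add P: (9, 3) + (8, 11). λ = (11 - 3)/(8 - 9) ≡ 8/18 mod 19. 18⁻¹ ≡ 18 (mod 19), so λ ≡ 11.
  x = λ² - 9 - 8 = 121 - 17 ≡ 9; y = λ·(9 - 9) - 3 ≡ 16. → (9, 16)
double: tangent at (9, 16): λ = (3·9² + 13)/(2·16) ≡ 9/13. 13⁻¹ ≡ 3 (mod 19), so λ ≡ 9·3 ≡ 8.
  x = λ² - 9 - 9 = 64 - 18 ≡ 8; y = λ·(9 - 8) - 16 ≡ 11. → (8, 11)
add P: tangent at (8, 11): λ = (3·8² + 13)/(2·11) ≡ 15/3. 3⁻¹ ≡ 13 (mod 19) since 3·13 = 39 ≡ 1, so λ ≡ 15·13 ≡ 5.
  x = λ² - 8 - 8 = 25 - 16 ≡ 9; y = λ·(8 - 9) - 11 ≡ 3. → (9, 3)

(9, 3)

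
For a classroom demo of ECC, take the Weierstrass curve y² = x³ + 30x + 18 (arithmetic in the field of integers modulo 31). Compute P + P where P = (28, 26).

(14, 12)

tangent at (28, 26): λ = (3·28² + 30)/(2·26) ≡ 26/21. 21⁻¹ ≡ 3 (mod 31) since 21·3 = 63 ≡ 1, so λ ≡ 26·3 ≡ 16.
  x = λ² - 28 - 28 = 256 - 56 ≡ 14; y = λ·(28 - 14) - 26 ≡ 12. → (14, 12)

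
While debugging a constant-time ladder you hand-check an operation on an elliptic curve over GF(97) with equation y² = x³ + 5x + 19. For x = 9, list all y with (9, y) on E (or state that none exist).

x³ + 5x + 19 = 793 ≡ 17 (mod 97).
17 is a non-residue mod 97; no y exists.

none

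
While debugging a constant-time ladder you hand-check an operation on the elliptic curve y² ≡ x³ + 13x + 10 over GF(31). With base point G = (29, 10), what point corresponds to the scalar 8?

(23, 13)

Double-and-add on 8 = (1000)₂. Start with G = (29, 10) for the leading 1-bit.
double: tangent at (29, 10): λ = (3·29² + 13)/(2·10) ≡ 25/20. 20⁻¹ ≡ 14 (mod 31) since 20·14 = 280 ≡ 1, so λ ≡ 25·14 ≡ 9.
  x = λ² - 29 - 29 = 81 - 58 ≡ 23; y = λ·(29 - 23) - 10 ≡ 13. → (23, 13)
double: tangent at (23, 13): λ = (3·23² + 13)/(2·13) ≡ 19/26. 26⁻¹ ≡ 6 (mod 31) since 26·6 = 156 ≡ 1, so λ ≡ 19·6 ≡ 21.
  x = λ² - 23 - 23 = 441 - 46 ≡ 23; y = λ·(23 - 23) - 13 ≡ 18. → (23, 18)
double: tangent at (23, 18): λ = (3·23² + 13)/(2·18) ≡ 19/5. 5⁻¹ ≡ 25 (mod 31), so λ ≡ 19·25 ≡ 10.
  x = λ² - 23 - 23 = 100 - 46 ≡ 23; y = λ·(23 - 23) - 18 ≡ 13. → (23, 13)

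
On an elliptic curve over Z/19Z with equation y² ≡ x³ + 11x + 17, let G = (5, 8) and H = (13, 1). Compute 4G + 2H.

(8, 3)

First 4G:
Repeated addition: build up to 4G.
2G: tangent at (5, 8): λ = (3·5² + 11)/(2·8) ≡ 10/16. 16⁻¹ ≡ 6 (mod 19) since 16·6 = 96 ≡ 1, so λ ≡ 10·6 ≡ 3.
  x = λ² - 5 - 5 = 9 - 10 ≡ 18; y = λ·(5 - 18) - 8 ≡ 10. → (18, 10)
3G: (18, 10) + (5, 8). λ = (8 - 10)/(5 - 18) ≡ 17/6 mod 19. 6⁻¹ ≡ 16 (mod 19) since 6·16 = 96 ≡ 1, so λ ≡ 6.
  x = λ² - 18 - 5 = 36 - 23 ≡ 13; y = λ·(18 - 13) - 10 ≡ 1. → (13, 1)
4G: (13, 1) + (5, 8). λ = (8 - 1)/(5 - 13) ≡ 7/11 mod 19. 11⁻¹ ≡ 7 (mod 19), so λ ≡ 11.
  x = λ² - 13 - 5 = 121 - 18 ≡ 8; y = λ·(13 - 8) - 1 ≡ 16. → (8, 16)
4G = (8, 16).
Next 2H:
Repeated addition: build up to 2H.
2H: tangent at (13, 1): λ = (3·13² + 11)/(2·1) ≡ 5/2. 2⁻¹ ≡ 10 (mod 19), so λ ≡ 5·10 ≡ 12.
  x = λ² - 13 - 13 = 144 - 26 ≡ 4; y = λ·(13 - 4) - 1 ≡ 12. → (4, 12)
2H = (4, 12).
Finally 4G + 2H:
(8, 16) + (4, 12). λ = (12 - 16)/(4 - 8) ≡ 15/15 mod 19. 15⁻¹ ≡ 14 (mod 19), so λ ≡ 1.
  x = λ² - 8 - 4 = 1 - 12 ≡ 8; y = λ·(8 - 8) - 16 ≡ 3. → (8, 3)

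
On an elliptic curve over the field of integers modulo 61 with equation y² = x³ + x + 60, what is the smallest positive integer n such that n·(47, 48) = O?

2P: tangent at (47, 48): λ = (3·47² + 1)/(2·48) ≡ 40/35. 35⁻¹ ≡ 7 (mod 61), so λ ≡ 40·7 ≡ 36.
  x = λ² - 47 - 47 = 1296 - 94 ≡ 43; y = λ·(47 - 43) - 48 ≡ 35. → (43, 35)
3P: (43, 35) + (47, 48). λ = (48 - 35)/(47 - 43) ≡ 13/4 mod 61. 4⁻¹ ≡ 46 (mod 61), so λ ≡ 49.
  x = λ² - 43 - 47 = 2401 - 90 ≡ 54; y = λ·(43 - 54) - 35 ≡ 36. → (54, 36)
4P: (54, 36) + (47, 48). λ = (48 - 36)/(47 - 54) ≡ 12/54 mod 61. 54⁻¹ ≡ 26 (mod 61), so λ ≡ 7.
  x = λ² - 54 - 47 = 49 - 101 ≡ 9; y = λ·(54 - 9) - 36 ≡ 35. → (9, 35)
5P: (9, 35) + (47, 48). λ = (48 - 35)/(47 - 9) ≡ 13/38 mod 61. 38⁻¹ ≡ 53 (mod 61) since 38·53 = 2014 ≡ 1, so λ ≡ 18.
  x = λ² - 9 - 47 = 324 - 56 ≡ 24; y = λ·(9 - 24) - 35 ≡ 0. → (24, 0)
6P: (24, 0) + (47, 48). λ = (48 - 0)/(47 - 24) ≡ 48/23 mod 61. 23⁻¹ ≡ 8 (mod 61) since 23·8 = 184 ≡ 1, so λ ≡ 18.
  x = λ² - 24 - 47 = 324 - 71 ≡ 9; y = λ·(24 - 9) - 0 ≡ 26. → (9, 26)
7P: (9, 26) + (47, 48). λ = (48 - 26)/(47 - 9) ≡ 22/38 mod 61. 38⁻¹ ≡ 53 (mod 61), so λ ≡ 7.
  x = λ² - 9 - 47 = 49 - 56 ≡ 54; y = λ·(9 - 54) - 26 ≡ 25. → (54, 25)
8P: (54, 25) + (47, 48). λ = (48 - 25)/(47 - 54) ≡ 23/54 mod 61. 54⁻¹ ≡ 26 (mod 61), so λ ≡ 49.
  x = λ² - 54 - 47 = 2401 - 101 ≡ 43; y = λ·(54 - 43) - 25 ≡ 26. → (43, 26)
9P: (43, 26) + (47, 48). λ = (48 - 26)/(47 - 43) ≡ 22/4 mod 61. 4⁻¹ ≡ 46 (mod 61) since 4·46 = 184 ≡ 1, so λ ≡ 36.
  x = λ² - 43 - 47 = 1296 - 90 ≡ 47; y = λ·(43 - 47) - 26 ≡ 13. → (47, 13)
10P: (47, 13) + (47, 48): same x and y₁ ≡ -y₂, so the sum is O.
10P = O, so the order is 10.

10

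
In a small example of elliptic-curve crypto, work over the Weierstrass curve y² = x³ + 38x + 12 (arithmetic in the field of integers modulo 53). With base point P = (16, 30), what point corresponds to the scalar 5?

Repeated addition: build up to 5P.
2P: tangent at (16, 30): λ = (3·16² + 38)/(2·30) ≡ 11/7. 7⁻¹ ≡ 38 (mod 53), so λ ≡ 11·38 ≡ 47.
  x = λ² - 16 - 16 = 2209 - 32 ≡ 4; y = λ·(16 - 4) - 30 ≡ 4. → (4, 4)
3P: (4, 4) + (16, 30). λ = (30 - 4)/(16 - 4) ≡ 26/12 mod 53. 12⁻¹ ≡ 31 (mod 53), so λ ≡ 11.
  x = λ² - 4 - 16 = 121 - 20 ≡ 48; y = λ·(4 - 48) - 4 ≡ 42. → (48, 42)
4P: (48, 42) + (16, 30). λ = (30 - 42)/(16 - 48) ≡ 41/21 mod 53. 21⁻¹ ≡ 48 (mod 53), so λ ≡ 7.
  x = λ² - 48 - 16 = 49 - 64 ≡ 38; y = λ·(48 - 38) - 42 ≡ 28. → (38, 28)
5P: (38, 28) + (16, 30). λ = (30 - 28)/(16 - 38) ≡ 2/31 mod 53. 31⁻¹ ≡ 12 (mod 53) since 31·12 = 372 ≡ 1, so λ ≡ 24.
  x = λ² - 38 - 16 = 576 - 54 ≡ 45; y = λ·(38 - 45) - 28 ≡ 16. → (45, 16)

(45, 16)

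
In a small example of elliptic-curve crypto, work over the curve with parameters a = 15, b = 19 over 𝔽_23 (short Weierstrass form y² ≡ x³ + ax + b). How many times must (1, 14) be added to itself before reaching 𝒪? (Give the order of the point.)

2P: tangent at (1, 14): λ = (3·1² + 15)/(2·14) ≡ 18/5. 5⁻¹ ≡ 14 (mod 23) since 5·14 = 70 ≡ 1, so λ ≡ 18·14 ≡ 22.
  x = λ² - 1 - 1 = 484 - 2 ≡ 22; y = λ·(1 - 22) - 14 ≡ 7. → (22, 7)
3P: (22, 7) + (1, 14). λ = (14 - 7)/(1 - 22) ≡ 7/2 mod 23. 2⁻¹ ≡ 12 (mod 23), so λ ≡ 15.
  x = λ² - 22 - 1 = 225 - 23 ≡ 18; y = λ·(22 - 18) - 7 ≡ 7. → (18, 7)
4P: (18, 7) + (1, 14). λ = (14 - 7)/(1 - 18) ≡ 7/6 mod 23. 6⁻¹ ≡ 4 (mod 23), so λ ≡ 5.
  x = λ² - 18 - 1 = 25 - 19 ≡ 6; y = λ·(18 - 6) - 7 ≡ 7. → (6, 7)
5P: (6, 7) + (1, 14). λ = (14 - 7)/(1 - 6) ≡ 7/18 mod 23. 18⁻¹ ≡ 9 (mod 23), so λ ≡ 17.
  x = λ² - 6 - 1 = 289 - 7 ≡ 6; y = λ·(6 - 6) - 7 ≡ 16. → (6, 16)
6P: (6, 16) + (1, 14). λ = (14 - 16)/(1 - 6) ≡ 21/18 mod 23. 18⁻¹ ≡ 9 (mod 23), so λ ≡ 5.
  x = λ² - 6 - 1 = 25 - 7 ≡ 18; y = λ·(6 - 18) - 16 ≡ 16. → (18, 16)
7P: (18, 16) + (1, 14). λ = (14 - 16)/(1 - 18) ≡ 21/6 mod 23. 6⁻¹ ≡ 4 (mod 23), so λ ≡ 15.
  x = λ² - 18 - 1 = 225 - 19 ≡ 22; y = λ·(18 - 22) - 16 ≡ 16. → (22, 16)
8P: (22, 16) + (1, 14). λ = (14 - 16)/(1 - 22) ≡ 21/2 mod 23. 2⁻¹ ≡ 12 (mod 23), so λ ≡ 22.
  x = λ² - 22 - 1 = 484 - 23 ≡ 1; y = λ·(22 - 1) - 16 ≡ 9. → (1, 9)
9P: (1, 9) + (1, 14): same x and y₁ ≡ -y₂, so the sum is 𝒪.
9P = 𝒪, so the order is 9.

9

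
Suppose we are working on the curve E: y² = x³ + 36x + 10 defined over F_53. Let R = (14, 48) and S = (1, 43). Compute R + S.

(14, 5)

(14, 48) + (1, 43). λ = (43 - 48)/(1 - 14) ≡ 48/40 mod 53. 40⁻¹ ≡ 4 (mod 53) since 40·4 = 160 ≡ 1, so λ ≡ 33.
  x = λ² - 14 - 1 = 1089 - 15 ≡ 14; y = λ·(14 - 14) - 48 ≡ 5. → (14, 5)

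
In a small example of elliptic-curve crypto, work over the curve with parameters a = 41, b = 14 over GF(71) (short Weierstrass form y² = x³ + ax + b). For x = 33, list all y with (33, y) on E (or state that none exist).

10, 61

x³ + 41x + 14 = 37304 ≡ 29 (mod 71).
Square roots of 29 mod 71: 10 and 61 (since 10² = 100 ≡ 29).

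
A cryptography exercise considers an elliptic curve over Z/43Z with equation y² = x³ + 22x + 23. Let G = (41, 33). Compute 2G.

tangent at (41, 33): λ = (3·41² + 22)/(2·33) ≡ 34/23. 23⁻¹ ≡ 15 (mod 43) since 23·15 = 345 ≡ 1, so λ ≡ 34·15 ≡ 37.
  x = λ² - 41 - 41 = 1369 - 82 ≡ 40; y = λ·(41 - 40) - 33 ≡ 4. → (40, 4)

(40, 4)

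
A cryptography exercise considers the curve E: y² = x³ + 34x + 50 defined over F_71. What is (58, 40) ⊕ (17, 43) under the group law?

(58, 40) + (17, 43). λ = (43 - 40)/(17 - 58) ≡ 3/30 mod 71. 30⁻¹ ≡ 45 (mod 71), so λ ≡ 64.
  x = λ² - 58 - 17 = 4096 - 75 ≡ 45; y = λ·(58 - 45) - 40 ≡ 11. → (45, 11)

(45, 11)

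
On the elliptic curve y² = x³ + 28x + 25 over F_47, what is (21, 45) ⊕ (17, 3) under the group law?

(21, 45) + (17, 3). λ = (3 - 45)/(17 - 21) ≡ 5/43 mod 47. 43⁻¹ ≡ 35 (mod 47), so λ ≡ 34.
  x = λ² - 21 - 17 = 1156 - 38 ≡ 37; y = λ·(21 - 37) - 45 ≡ 22. → (37, 22)

(37, 22)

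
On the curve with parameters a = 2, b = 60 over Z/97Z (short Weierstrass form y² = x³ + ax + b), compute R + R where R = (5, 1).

tangent at (5, 1): λ = (3·5² + 2)/(2·1) ≡ 77/2. 2⁻¹ ≡ 49 (mod 97) since 2·49 = 98 ≡ 1, so λ ≡ 77·49 ≡ 87.
  x = λ² - 5 - 5 = 7569 - 10 ≡ 90; y = λ·(5 - 90) - 1 ≡ 73. → (90, 73)

(90, 73)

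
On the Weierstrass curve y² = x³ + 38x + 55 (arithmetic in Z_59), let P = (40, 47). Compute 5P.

Repeated addition: build up to 5P.
2P: tangent at (40, 47): λ = (3·40² + 38)/(2·47) ≡ 0/35. 35⁻¹ ≡ 27 (mod 59), so λ ≡ 0·27 ≡ 0.
  x = λ² - 40 - 40 = 0 - 80 ≡ 38; y = λ·(40 - 38) - 47 ≡ 12. → (38, 12)
3P: (38, 12) + (40, 47). λ = (47 - 12)/(40 - 38) ≡ 35/2 mod 59. 2⁻¹ ≡ 30 (mod 59) since 2·30 = 60 ≡ 1, so λ ≡ 47.
  x = λ² - 38 - 40 = 2209 - 78 ≡ 7; y = λ·(38 - 7) - 12 ≡ 29. → (7, 29)
4P: (7, 29) + (40, 47). λ = (47 - 29)/(40 - 7) ≡ 18/33 mod 59. 33⁻¹ ≡ 34 (mod 59) since 33·34 = 1122 ≡ 1, so λ ≡ 22.
  x = λ² - 7 - 40 = 484 - 47 ≡ 24; y = λ·(7 - 24) - 29 ≡ 10. → (24, 10)
5P: (24, 10) + (40, 47). λ = (47 - 10)/(40 - 24) ≡ 37/16 mod 59. 16⁻¹ ≡ 48 (mod 59) since 16·48 = 768 ≡ 1, so λ ≡ 6.
  x = λ² - 24 - 40 = 36 - 64 ≡ 31; y = λ·(24 - 31) - 10 ≡ 7. → (31, 7)

(31, 7)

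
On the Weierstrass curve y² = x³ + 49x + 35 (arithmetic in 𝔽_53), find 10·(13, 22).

(40, 13)

Write P = (13, 22).
Repeated addition: build up to 10P.
2P: tangent at (13, 22): λ = (3·13² + 49)/(2·22) ≡ 26/44. 44⁻¹ ≡ 47 (mod 53) since 44·47 = 2068 ≡ 1, so λ ≡ 26·47 ≡ 3.
  x = λ² - 13 - 13 = 9 - 26 ≡ 36; y = λ·(13 - 36) - 22 ≡ 15. → (36, 15)
3P: (36, 15) + (13, 22). λ = (22 - 15)/(13 - 36) ≡ 7/30 mod 53. 30⁻¹ ≡ 23 (mod 53) since 30·23 = 690 ≡ 1, so λ ≡ 2.
  x = λ² - 36 - 13 = 4 - 49 ≡ 8; y = λ·(36 - 8) - 15 ≡ 41. → (8, 41)
4P: (8, 41) + (13, 22). λ = (22 - 41)/(13 - 8) ≡ 34/5 mod 53. 5⁻¹ ≡ 32 (mod 53), so λ ≡ 28.
  x = λ² - 8 - 13 = 784 - 21 ≡ 21; y = λ·(8 - 21) - 41 ≡ 19. → (21, 19)
5P: (21, 19) + (13, 22). λ = (22 - 19)/(13 - 21) ≡ 3/45 mod 53. 45⁻¹ ≡ 33 (mod 53), so λ ≡ 46.
  x = λ² - 21 - 13 = 2116 - 34 ≡ 15; y = λ·(21 - 15) - 19 ≡ 45. → (15, 45)
6P: (15, 45) + (13, 22). λ = (22 - 45)/(13 - 15) ≡ 30/51 mod 53. 51⁻¹ ≡ 26 (mod 53) since 51·26 = 1326 ≡ 1, so λ ≡ 38.
  x = λ² - 15 - 13 = 1444 - 28 ≡ 38; y = λ·(15 - 38) - 45 ≡ 35. → (38, 35)
7P: (38, 35) + (13, 22). λ = (22 - 35)/(13 - 38) ≡ 40/28 mod 53. 28⁻¹ ≡ 36 (mod 53) since 28·36 = 1008 ≡ 1, so λ ≡ 9.
  x = λ² - 38 - 13 = 81 - 51 ≡ 30; y = λ·(38 - 30) - 35 ≡ 37. → (30, 37)
8P: (30, 37) + (13, 22). λ = (22 - 37)/(13 - 30) ≡ 38/36 mod 53. 36⁻¹ ≡ 28 (mod 53), so λ ≡ 4.
  x = λ² - 30 - 13 = 16 - 43 ≡ 26; y = λ·(30 - 26) - 37 ≡ 32. → (26, 32)
9P: (26, 32) + (13, 22). λ = (22 - 32)/(13 - 26) ≡ 43/40 mod 53. 40⁻¹ ≡ 4 (mod 53), so λ ≡ 13.
  x = λ² - 26 - 13 = 169 - 39 ≡ 24; y = λ·(26 - 24) - 32 ≡ 47. → (24, 47)
10P: (24, 47) + (13, 22). λ = (22 - 47)/(13 - 24) ≡ 28/42 mod 53. 42⁻¹ ≡ 24 (mod 53), so λ ≡ 36.
  x = λ² - 24 - 13 = 1296 - 37 ≡ 40; y = λ·(24 - 40) - 47 ≡ 13. → (40, 13)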